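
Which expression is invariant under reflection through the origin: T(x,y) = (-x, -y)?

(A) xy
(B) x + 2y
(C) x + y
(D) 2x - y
A

The map is reflection through the origin: T(x,y) = (-x, -y).
Substitute the transformed coordinates into each option and compare with the original:
(A) xy  ->  (-x)(-y) = xy   [equals xy: invariant]
(B) x + 2y  ->  (-x) + 2(-y) = -x - 2y   [differs from x + 2y: not invariant]
(C) x + y  ->  (-x) + (-y) = -x - y   [differs from x + y: not invariant]
(D) 2x - y  ->  2(-x) - (-y) = -2x + y   [differs from 2x - y: not invariant]

Only option (A), xy, is unchanged by the transformation.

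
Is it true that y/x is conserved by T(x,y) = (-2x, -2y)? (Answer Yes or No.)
Yes

Substitute T(x,y) = (-2x, -2y) into the expression and compare with the original.

Original: y/x
After applying T: (-2y)/(-2x) = y/x

This is identical to the original y/x, so the expression is invariant.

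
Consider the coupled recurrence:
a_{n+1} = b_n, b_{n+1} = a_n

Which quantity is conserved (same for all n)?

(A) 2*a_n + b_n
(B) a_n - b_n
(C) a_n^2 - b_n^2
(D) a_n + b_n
D

Replace a_n by a_{n+1} = b_n and b_n by b_{n+1} = a_n in each option and simplify:
(A) 2*a_n + b_n  ->  2*(b_n) + (a_n) = a_n + 2*b_n   [not conserved]
(B) a_n - b_n  ->  (b_n) - (a_n) = -a_n + b_n   [not conserved]
(C) a_n^2 - b_n^2  ->  (b_n)^2 - (a_n)^2 = -a_n^2 + b_n^2   [not conserved]
(D) a_n + b_n  ->  (b_n) + (a_n) = a_n + b_n   [conserved]

Only (D) a_n + b_n returns to itself after one step, so it is the conserved quantity.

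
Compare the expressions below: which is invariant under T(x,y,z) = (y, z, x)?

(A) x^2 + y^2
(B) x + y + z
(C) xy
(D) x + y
B

Apply T(x,y,z) = (y, z, x) to each option, i.e. replace (x, y, z) by the transformed coordinates.
Substitute the transformed coordinates into each option and compare with the original:
(A) x^2 + y^2  ->  (y)^2 + (z)^2 = y^2 + z^2   [differs from x^2 + y^2: not invariant]
(B) x + y + z  ->  (y) + (z) + (x) = x + y + z   [equals x + y + z: invariant]
(C) xy  ->  (y)(z) = yz   [differs from xy: not invariant]
(D) x + y  ->  (y) + (z) = y + z   [differs from x + y: not invariant]

Only option (B), x + y + z, is unchanged by the transformation.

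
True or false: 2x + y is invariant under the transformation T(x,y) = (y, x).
False

Substitute T(x,y) = (y, x) into the expression and compare with the original.

Original: 2x + y
After applying T: 2(y) + (x) = x + 2y

This differs from the original 2x + y (difference: -x + y), so the expression is NOT invariant.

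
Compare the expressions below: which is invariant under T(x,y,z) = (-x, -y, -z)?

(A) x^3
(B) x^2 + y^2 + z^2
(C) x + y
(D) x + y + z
B

Apply T(x,y,z) = (-x, -y, -z) to each option, i.e. replace (x, y, z) by the transformed coordinates.
Substitute the transformed coordinates into each option and compare with the original:
(A) x^3  ->  (-x)^3 = -x^3   [differs from x^3: not invariant]
(B) x^2 + y^2 + z^2  ->  (-x)^2 + (-y)^2 + (-z)^2 = x^2 + y^2 + z^2   [equals x^2 + y^2 + z^2: invariant]
(C) x + y  ->  (-x) + (-y) = -x - y   [differs from x + y: not invariant]
(D) x + y + z  ->  (-x) + (-y) + (-z) = -x - y - z   [differs from x + y + z: not invariant]

Only option (B), x^2 + y^2 + z^2, is unchanged by the transformation.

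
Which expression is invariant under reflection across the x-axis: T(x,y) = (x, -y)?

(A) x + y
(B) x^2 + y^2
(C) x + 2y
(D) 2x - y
B

The map is reflection across the x-axis: T(x,y) = (x, -y).
Substitute the transformed coordinates into each option and compare with the original:
(A) x + y  ->  (x) + (-y) = x - y   [differs from x + y: not invariant]
(B) x^2 + y^2  ->  (x)^2 + (-y)^2 = x^2 + y^2   [equals x^2 + y^2: invariant]
(C) x + 2y  ->  (x) + 2(-y) = x - 2y   [differs from x + 2y: not invariant]
(D) 2x - y  ->  2(x) - (-y) = 2x + y   [differs from 2x - y: not invariant]

Only option (B), x^2 + y^2, is unchanged by the transformation.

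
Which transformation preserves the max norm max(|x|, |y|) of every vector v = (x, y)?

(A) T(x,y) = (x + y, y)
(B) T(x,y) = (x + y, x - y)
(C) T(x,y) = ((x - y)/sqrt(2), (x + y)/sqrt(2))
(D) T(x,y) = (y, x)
D

A transformation preserves a norm if ||T(v)|| = ||v|| for every v; a single vector where the norm changes rules an option out.

(A) T(x,y) = (x + y, y): v = (1, 1) has norm max(|1|, |1|) = 1, but T(v) = (2, 1) has norm 2 -- not preserved.
(B) T(x,y) = (x + y, x - y): v = (1, 1) has norm max(|1|, |1|) = 1, but T(v) = (2, 0) has norm 2 -- not preserved.
(C) T(x,y) = ((x - y)/sqrt(2), (x + y)/sqrt(2)): v = (1, 0) has norm max(|1|, |0|) = 1, but T(v) = (sqrt(2)/2, sqrt(2)/2) has norm sqrt(2)/2 -- not preserved.
(D) T(x,y) = (y, x): preserves the norm -- it only permutes the coordinates and/or flips signs, which leaves max(|x|, |y|) unchanged.

Therefore the answer is (D).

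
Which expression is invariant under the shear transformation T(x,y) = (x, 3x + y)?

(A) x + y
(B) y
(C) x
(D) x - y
C

Under the shear T(x,y) = (x, 3x + y):
Substitute the transformed coordinates into each option and compare with the original:
(A) x + y  ->  (x) + (3x + y) = 4x + y   [differs from x + y: not invariant]
(B) y  ->  (3x + y) = 3x + y   [differs from y: not invariant]
(C) x  ->  (x) = x   [equals x: invariant]
(D) x - y  ->  (x) - (3x + y) = -2x - y   [differs from x - y: not invariant]

Only option (C), x, is unchanged by the transformation.
A vertical shear moves points parallel to the y-axis, so the x-coordinate (and any function of x alone) is unchanged.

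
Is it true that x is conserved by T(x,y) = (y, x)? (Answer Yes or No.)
No

Substitute T(x,y) = (y, x) into the expression and compare with the original.

Original: x
After applying T: (y) = y

This differs from the original x (difference: -x + y), so the expression is NOT invariant.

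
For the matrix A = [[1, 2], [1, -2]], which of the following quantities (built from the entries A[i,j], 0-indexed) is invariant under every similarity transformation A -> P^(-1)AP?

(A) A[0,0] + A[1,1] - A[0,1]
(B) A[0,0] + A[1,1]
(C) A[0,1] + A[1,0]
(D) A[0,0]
B

A[0,0] + A[1,1] is the trace of A. By the cyclic property of the trace, tr(P^(-1)AP) = tr(APP^(-1)) = tr(A), so it is the same for every matrix similar to A.

The other combinations are not similarity invariants. For example, take P = [[1, -1], [0, 1]] (det P = 1), so P^(-1) = [[1, 1], [0, 1]] and
B = P^(-1)AP = [[2, -2], [1, -3]].
Evaluating each option on A and on B:
(A) A[0,0] + A[1,1] - A[0,1]: -3 for A, 1 for B -> changes
(B) A[0,0] + A[1,1]: -1 for A, -1 for B -> unchanged
(C) A[0,1] + A[1,0]: 3 for A, -1 for B -> changes
(D) A[0,0]: 1 for A, 2 for B -> changes

Only (B) A[0,0] + A[1,1] = -1 survives (and it does so for every P, not just this one), so it is the invariant.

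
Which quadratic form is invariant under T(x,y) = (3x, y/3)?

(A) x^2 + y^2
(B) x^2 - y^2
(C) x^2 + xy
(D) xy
D

T multiplies x by 3 and divides y by 3.
Substitute the transformed coordinates into each option and compare with the original:
(A) x^2 + y^2  ->  (3x)^2 + (y/3)^2 = 9x^2 + y^2/9   [differs from x^2 + y^2: not invariant]
(B) x^2 - y^2  ->  (3x)^2 - (y/3)^2 = 9x^2 - y^2/9   [differs from x^2 - y^2: not invariant]
(C) x^2 + xy  ->  (3x)^2 + (3x)(y/3) = 9x^2 + xy   [differs from x^2 + xy: not invariant]
(D) xy  ->  (3x)(y/3) = xy   [equals xy: invariant]

Only option (D), xy, is unchanged by the transformation.
The factors 3 and 1/3 cancel only in the pure product xy.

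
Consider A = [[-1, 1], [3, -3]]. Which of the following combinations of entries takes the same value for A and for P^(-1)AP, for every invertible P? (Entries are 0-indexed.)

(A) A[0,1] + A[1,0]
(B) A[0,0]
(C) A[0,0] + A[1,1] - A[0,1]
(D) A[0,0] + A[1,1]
D

A[0,0] + A[1,1] is the trace of A. By the cyclic property of the trace, tr(P^(-1)AP) = tr(APP^(-1)) = tr(A), so it is the same for every matrix similar to A.

The other combinations are not similarity invariants. For example, take P = [[1, -1], [0, 1]] (det P = 1), so P^(-1) = [[1, 1], [0, 1]] and
B = P^(-1)AP = [[2, -4], [3, -6]].
Evaluating each option on A and on B:
(A) A[0,1] + A[1,0]: 4 for A, -1 for B -> changes
(B) A[0,0]: -1 for A, 2 for B -> changes
(C) A[0,0] + A[1,1] - A[0,1]: -5 for A, 0 for B -> changes
(D) A[0,0] + A[1,1]: -4 for A, -4 for B -> unchanged

Only (D) A[0,0] + A[1,1] = -4 survives (and it does so for every P, not just this one), so it is the invariant.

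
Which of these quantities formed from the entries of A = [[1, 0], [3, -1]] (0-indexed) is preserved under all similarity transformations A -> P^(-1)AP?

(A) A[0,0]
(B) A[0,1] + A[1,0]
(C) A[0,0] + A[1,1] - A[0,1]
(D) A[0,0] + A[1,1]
D

A[0,0] + A[1,1] is the trace of A. By the cyclic property of the trace, tr(P^(-1)AP) = tr(APP^(-1)) = tr(A), so it is the same for every matrix similar to A.

The other combinations are not similarity invariants. For example, take P = [[1, 1], [0, 1]] (det P = 1), so P^(-1) = [[1, -1], [0, 1]] and
B = P^(-1)AP = [[-2, -1], [3, 2]].
Evaluating each option on A and on B:
(A) A[0,0]: 1 for A, -2 for B -> changes
(B) A[0,1] + A[1,0]: 3 for A, 2 for B -> changes
(C) A[0,0] + A[1,1] - A[0,1]: 0 for A, 1 for B -> changes
(D) A[0,0] + A[1,1]: 0 for A, 0 for B -> unchanged

Only (D) A[0,0] + A[1,1] = 0 survives (and it does so for every P, not just this one), so it is the invariant.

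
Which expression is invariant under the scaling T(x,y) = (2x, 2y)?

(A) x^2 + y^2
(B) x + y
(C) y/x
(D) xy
C

Under the uniform scaling T(x,y) = (2x, 2y):
Substitute the transformed coordinates into each option and compare with the original:
(A) x^2 + y^2  ->  (2x)^2 + (2y)^2 = 4x^2 + 4y^2   [differs from x^2 + y^2: not invariant]
(B) x + y  ->  (2x) + (2y) = 2x + 2y   [differs from x + y: not invariant]
(C) y/x  ->  (2y)/(2x) = y/x   [equals y/x: invariant]
(D) xy  ->  (2x)(2y) = 4xy   [differs from xy: not invariant]

Only option (C), y/x, is unchanged by the transformation.
The common factor 2 cancels in a ratio of coordinates, while sums, products and sums of squares pick up factors of 2 or 4.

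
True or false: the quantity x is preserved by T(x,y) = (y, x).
False

Substitute T(x,y) = (y, x) into the expression and compare with the original.

Original: x
After applying T: (y) = y

This differs from the original x (difference: -x + y), so the expression is NOT invariant.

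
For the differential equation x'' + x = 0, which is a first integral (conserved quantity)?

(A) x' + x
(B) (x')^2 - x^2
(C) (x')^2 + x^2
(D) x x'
C

A first integral I satisfies dI/dt = 0 along every solution. Differentiate each option and use the equation of motion:
(A) d/dt[x' + x] = x'' + x' = -x + x', not identically 0
(B) d/dt[(x')^2 - x^2] = 2x'x'' - 2x x' = -4x x', not identically 0
(C) d/dt[(x')^2 + x^2] = 2x'x'' + 2x x' = 2x'(-x) + 2x x' = 0
(D) d/dt[x x'] = (x')^2 + x x'' = (x')^2 - x^2, not identically 0

Only (C) has zero time-derivative. So the energy-like quantity (x')^2 + x^2 is the first integral.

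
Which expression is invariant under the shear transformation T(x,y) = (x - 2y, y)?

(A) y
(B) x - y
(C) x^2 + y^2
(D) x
A

Under the shear T(x,y) = (x - 2y, y):
Substitute the transformed coordinates into each option and compare with the original:
(A) y  ->  (y) = y   [equals y: invariant]
(B) x - y  ->  (x - 2y) - (y) = x - 3y   [differs from x - y: not invariant]
(C) x^2 + y^2  ->  (x - 2y)^2 + (y)^2 = x^2 - 4xy + 5y^2   [differs from x^2 + y^2: not invariant]
(D) x  ->  (x - 2y) = x - 2y   [differs from x: not invariant]

Only option (A), y, is unchanged by the transformation.
A horizontal shear moves points parallel to the x-axis, so the y-coordinate (and any function of y alone) is unchanged.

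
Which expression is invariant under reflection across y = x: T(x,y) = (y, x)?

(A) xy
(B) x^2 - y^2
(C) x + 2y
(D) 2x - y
A

The map is reflection across y = x: T(x,y) = (y, x).
Substitute the transformed coordinates into each option and compare with the original:
(A) xy  ->  (y)(x) = xy   [equals xy: invariant]
(B) x^2 - y^2  ->  (y)^2 - (x)^2 = -x^2 + y^2   [differs from x^2 - y^2: not invariant]
(C) x + 2y  ->  (y) + 2(x) = 2x + y   [differs from x + 2y: not invariant]
(D) 2x - y  ->  2(y) - (x) = -x + 2y   [differs from 2x - y: not invariant]

Only option (A), xy, is unchanged by the transformation.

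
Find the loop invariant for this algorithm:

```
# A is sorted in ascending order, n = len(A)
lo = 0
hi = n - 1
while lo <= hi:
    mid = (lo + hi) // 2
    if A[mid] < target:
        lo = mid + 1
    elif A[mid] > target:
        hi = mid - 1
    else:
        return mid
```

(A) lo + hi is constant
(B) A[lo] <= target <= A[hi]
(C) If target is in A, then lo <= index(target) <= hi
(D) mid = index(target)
C

A loop invariant must hold before the first iteration and be re-established by every execution of the body.

(C) If target is in A, then lo <= index(target) <= hi: Before the loop [lo, hi] = [0, n-1] covers every index. When A[mid] < target, sortedness puts target strictly to the right of mid, so setting lo = mid + 1 keeps index(target) in [lo, hi]; symmetrically for hi = mid - 1. Hence 'if target is in A then lo <= index(target) <= hi' holds after every iteration, and when lo > hi it proves target is absent.

The other options fail:
(A) lo + hi is constant: each iteration moves exactly one of lo, hi, so lo + hi changes (e.g. 0 + (n-1) becomes (mid+1) + (n-1)).
(B) A[lo] <= target <= A[hi]: fails when target is not in A (e.g. target < A[0] already violates it before the loop), so it is not maintained in general.
(D) mid = index(target): mid is just the current probe; it equals index(target) only on the iteration that returns.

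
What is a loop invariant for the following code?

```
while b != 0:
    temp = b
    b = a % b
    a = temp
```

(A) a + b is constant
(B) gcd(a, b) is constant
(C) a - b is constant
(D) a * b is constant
B

A loop invariant must hold before the first iteration and be re-established by every execution of the body.

(B) gcd(a, b) is constant: One iteration replaces (a, b) by (b, a mod b). Since a mod b = a - q*b for an integer q, any common divisor of a and b divides b and a mod b, and conversely; hence gcd(b, a mod b) = gcd(a, b). For instance (15, 8) -> (8, 7) keeps gcd = 1. At exit b = 0 and a = gcd of the original inputs.

The other options fail:
(A) a + b is constant: e.g. (a, b) = (15, 8) -> (8, 7): the sum goes from 23 to 15.
(C) a - b is constant: e.g. (a, b) = (15, 8) -> (8, 7): the difference goes from 7 to 1.
(D) a * b is constant: e.g. (a, b) = (15, 8) -> (8, 7): the product goes from 120 to 56.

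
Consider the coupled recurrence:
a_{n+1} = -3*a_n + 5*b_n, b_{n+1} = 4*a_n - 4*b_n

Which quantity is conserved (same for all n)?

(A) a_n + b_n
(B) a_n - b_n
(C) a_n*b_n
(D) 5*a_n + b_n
A

Replace a_n by a_{n+1} = -3*a_n + 5*b_n and b_n by b_{n+1} = 4*a_n - 4*b_n in each option and simplify:
(A) a_n + b_n  ->  (-3*a_n + 5*b_n) + (4*a_n - 4*b_n) = a_n + b_n   [conserved]
(B) a_n - b_n  ->  (-3*a_n + 5*b_n) - (4*a_n - 4*b_n) = -7*a_n + 9*b_n   [not conserved]
(C) a_n*b_n  ->  (-3*a_n + 5*b_n)*(4*a_n - 4*b_n) = -12*a_n^2 + 32*a_n*b_n - 20*b_n^2   [not conserved]
(D) 5*a_n + b_n  ->  5*(-3*a_n + 5*b_n) + (4*a_n - 4*b_n) = -11*a_n + 21*b_n   [not conserved]

Only (A) a_n + b_n returns to itself after one step, so it is the conserved quantity.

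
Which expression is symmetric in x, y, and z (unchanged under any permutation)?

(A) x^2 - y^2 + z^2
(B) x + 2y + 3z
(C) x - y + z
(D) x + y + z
D

A symmetric expression is unchanged when the variables are permuted; here the transformation to test is the swap (x, y) -> (y, x).
A symmetric expression must survive every permutation; the single swap x <-> y already eliminates the distractors, and the keyed expression is also unchanged by x <-> z and y <-> z (each variable enters it in exactly the same way).
Substitute the transformed coordinates into each option and compare with the original:
(A) x^2 - y^2 + z^2  ->  (y)^2 - (x)^2 + z^2 = -x^2 + y^2 + z^2   [differs from x^2 - y^2 + z^2: not invariant]
(B) x + 2y + 3z  ->  (y) + 2(x) + 3z = 2x + y + 3z   [differs from x + 2y + 3z: not invariant]
(C) x - y + z  ->  (y) - (x) + z = -x + y + z   [differs from x - y + z: not invariant]
(D) x + y + z  ->  (y) + (x) + z = x + y + z   [equals x + y + z: invariant]

Only option (D), x + y + z, is unchanged by the transformation.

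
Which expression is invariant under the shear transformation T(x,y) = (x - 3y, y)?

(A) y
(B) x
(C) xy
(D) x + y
A

Under the shear T(x,y) = (x - 3y, y):
Substitute the transformed coordinates into each option and compare with the original:
(A) y  ->  (y) = y   [equals y: invariant]
(B) x  ->  (x - 3y) = x - 3y   [differs from x: not invariant]
(C) xy  ->  (x - 3y)(y) = xy - 3y^2   [differs from xy: not invariant]
(D) x + y  ->  (x - 3y) + (y) = x - 2y   [differs from x + y: not invariant]

Only option (A), y, is unchanged by the transformation.
A horizontal shear moves points parallel to the x-axis, so the y-coordinate (and any function of y alone) is unchanged.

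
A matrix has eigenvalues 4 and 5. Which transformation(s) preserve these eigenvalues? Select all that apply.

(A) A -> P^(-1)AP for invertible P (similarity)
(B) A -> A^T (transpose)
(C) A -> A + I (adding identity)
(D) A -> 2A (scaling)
A and B

Eigenvalues are preserved by:
1. Similarity transformations: A -> P^(-1)AP (same characteristic polynomial)
2. Transpose: A^T has the same eigenvalues as A

Eigenvalues are NOT preserved by:
- Adding identity: eigenvalues become 4+1, 5+1
- Scaling: eigenvalues become 8, 10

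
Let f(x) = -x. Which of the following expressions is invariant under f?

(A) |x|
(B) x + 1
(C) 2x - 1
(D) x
A

For f(x) = -x:
Applying f replaces x by -x. Since |-x| = |x|, the absolute value is unchanged by f, whereas x -> -x, 2x - 1 -> -2x - 1 and x + 1 -> -x + 1 all change.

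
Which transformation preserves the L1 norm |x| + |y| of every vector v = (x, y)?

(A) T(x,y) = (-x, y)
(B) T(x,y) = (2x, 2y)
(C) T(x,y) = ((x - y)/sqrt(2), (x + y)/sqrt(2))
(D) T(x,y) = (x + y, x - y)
A

A transformation preserves a norm if ||T(v)|| = ||v|| for every v; a single vector where the norm changes rules an option out.

(A) T(x,y) = (-x, y): preserves the norm -- it only permutes the coordinates and/or flips signs, which leaves |x| + |y| unchanged.
(B) T(x,y) = (2x, 2y): v = (1, 0) has norm |1| + |0| = 1, but T(v) = (2, 0) has norm 2 -- not preserved.
(C) T(x,y) = ((x - y)/sqrt(2), (x + y)/sqrt(2)): v = (1, 0) has norm |1| + |0| = 1, but T(v) = (sqrt(2)/2, sqrt(2)/2) has norm sqrt(2) -- not preserved.
(D) T(x,y) = (x + y, x - y): v = (1, 0) has norm |1| + |0| = 1, but T(v) = (1, 1) has norm 2 -- not preserved.

Therefore the answer is (A).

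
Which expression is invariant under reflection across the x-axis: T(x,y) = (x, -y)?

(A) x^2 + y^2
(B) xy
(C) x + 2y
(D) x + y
A

The map is reflection across the x-axis: T(x,y) = (x, -y).
Substitute the transformed coordinates into each option and compare with the original:
(A) x^2 + y^2  ->  (x)^2 + (-y)^2 = x^2 + y^2   [equals x^2 + y^2: invariant]
(B) xy  ->  (x)(-y) = -xy   [differs from xy: not invariant]
(C) x + 2y  ->  (x) + 2(-y) = x - 2y   [differs from x + 2y: not invariant]
(D) x + y  ->  (x) + (-y) = x - y   [differs from x + y: not invariant]

Only option (A), x^2 + y^2, is unchanged by the transformation.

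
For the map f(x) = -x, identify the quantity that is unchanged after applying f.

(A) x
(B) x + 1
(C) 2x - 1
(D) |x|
D

For f(x) = -x:
Applying f replaces x by -x. Since |-x| = |x|, the absolute value is unchanged by f, whereas x -> -x, 2x - 1 -> -2x - 1 and x + 1 -> -x + 1 all change.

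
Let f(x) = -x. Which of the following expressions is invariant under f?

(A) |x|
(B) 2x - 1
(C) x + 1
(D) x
A

For f(x) = -x:
Applying f replaces x by -x. Since |-x| = |x|, the absolute value is unchanged by f, whereas x -> -x, 2x - 1 -> -2x - 1 and x + 1 -> -x + 1 all change.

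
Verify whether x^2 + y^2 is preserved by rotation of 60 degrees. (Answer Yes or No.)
Yes

Applying rotation by 60 degrees: x' = x*cos(60 degrees) - y*sin(60 degrees) = x/2 - sqrt(3)y/2, y' = x*sin(60 degrees) + y*cos(60 degrees) = sqrt(3)x/2 + y/2

Substituting into x^2 + y^2:
(x/2 - sqrt(3)y/2)^2 + (sqrt(3)x/2 + y/2)^2
= x^2 + y^2

This equals the original expression x^2 + y^2, so it IS invariant.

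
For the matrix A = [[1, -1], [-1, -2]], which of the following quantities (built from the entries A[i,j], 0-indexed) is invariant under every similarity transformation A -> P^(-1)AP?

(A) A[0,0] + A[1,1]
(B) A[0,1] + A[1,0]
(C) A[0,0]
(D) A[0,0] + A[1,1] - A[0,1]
A

A[0,0] + A[1,1] is the trace of A. By the cyclic property of the trace, tr(P^(-1)AP) = tr(APP^(-1)) = tr(A), so it is the same for every matrix similar to A.

The other combinations are not similarity invariants. For example, take P = [[1, -1], [0, 1]] (det P = 1), so P^(-1) = [[1, 1], [0, 1]] and
B = P^(-1)AP = [[0, -3], [-1, -1]].
Evaluating each option on A and on B:
(A) A[0,0] + A[1,1]: -1 for A, -1 for B -> unchanged
(B) A[0,1] + A[1,0]: -2 for A, -4 for B -> changes
(C) A[0,0]: 1 for A, 0 for B -> changes
(D) A[0,0] + A[1,1] - A[0,1]: 0 for A, 2 for B -> changes

Only (A) A[0,0] + A[1,1] = -1 survives (and it does so for every P, not just this one), so it is the invariant.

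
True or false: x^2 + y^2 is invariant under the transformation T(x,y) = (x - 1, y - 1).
False

Substitute T(x,y) = (x - 1, y - 1) into the expression and compare with the original.

Original: x^2 + y^2
After applying T: (x - 1)^2 + (y - 1)^2 = x^2 - 2x + y^2 - 2y + 2

This differs from the original x^2 + y^2 (difference: -2x - 2y + 2), so the expression is NOT invariant.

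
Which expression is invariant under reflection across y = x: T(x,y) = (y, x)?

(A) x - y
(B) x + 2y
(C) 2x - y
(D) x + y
D

The map is reflection across y = x: T(x,y) = (y, x).
Substitute the transformed coordinates into each option and compare with the original:
(A) x - y  ->  (y) - (x) = -x + y   [differs from x - y: not invariant]
(B) x + 2y  ->  (y) + 2(x) = 2x + y   [differs from x + 2y: not invariant]
(C) 2x - y  ->  2(y) - (x) = -x + 2y   [differs from 2x - y: not invariant]
(D) x + y  ->  (y) + (x) = x + y   [equals x + y: invariant]

Only option (D), x + y, is unchanged by the transformation.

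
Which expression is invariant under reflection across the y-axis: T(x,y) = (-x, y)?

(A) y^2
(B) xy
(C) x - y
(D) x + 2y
A

The map is reflection across the y-axis: T(x,y) = (-x, y).
Substitute the transformed coordinates into each option and compare with the original:
(A) y^2  ->  (y)^2 = y^2   [equals y^2: invariant]
(B) xy  ->  (-x)(y) = -xy   [differs from xy: not invariant]
(C) x - y  ->  (-x) - (y) = -x - y   [differs from x - y: not invariant]
(D) x + 2y  ->  (-x) + 2(y) = -x + 2y   [differs from x + 2y: not invariant]

Only option (A), y^2, is unchanged by the transformation.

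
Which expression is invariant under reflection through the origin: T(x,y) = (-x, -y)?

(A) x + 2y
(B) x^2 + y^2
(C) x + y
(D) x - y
B

The map is reflection through the origin: T(x,y) = (-x, -y).
Substitute the transformed coordinates into each option and compare with the original:
(A) x + 2y  ->  (-x) + 2(-y) = -x - 2y   [differs from x + 2y: not invariant]
(B) x^2 + y^2  ->  (-x)^2 + (-y)^2 = x^2 + y^2   [equals x^2 + y^2: invariant]
(C) x + y  ->  (-x) + (-y) = -x - y   [differs from x + y: not invariant]
(D) x - y  ->  (-x) - (-y) = -x + y   [differs from x - y: not invariant]

Only option (B), x^2 + y^2, is unchanged by the transformation.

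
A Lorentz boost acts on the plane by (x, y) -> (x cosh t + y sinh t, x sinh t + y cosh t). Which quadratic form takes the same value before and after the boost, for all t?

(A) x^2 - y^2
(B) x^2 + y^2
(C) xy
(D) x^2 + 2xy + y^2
A

Write x' = x cosh t + y sinh t, y' = x sinh t + y cosh t and substitute into each option:
(A) x^2 - y^2: (x cosh t + y sinh t)^2 - (x sinh t + y cosh t)^2 = x^2(cosh^2 t - sinh^2 t) + 2xy(cosh t sinh t - sinh t cosh t) + y^2(sinh^2 t - cosh^2 t) = x^2 - y^2   [invariant, using cosh^2 t - sinh^2 t = 1]
(B) x^2 + y^2: (x cosh t + y sinh t)^2 + (x sinh t + y cosh t)^2 = (x^2 + y^2)(cosh^2 t + sinh^2 t) + 4xy sinh t cosh t = (x^2 + y^2) cosh 2t + 2xy sinh 2t   [not invariant for t != 0]
(C) xy: (x cosh t + y sinh t)(x sinh t + y cosh t) = xy(cosh^2 t + sinh^2 t) + (x^2 + y^2) sinh t cosh t = xy cosh 2t + (x^2 + y^2)(sinh 2t)/2   [not invariant for t != 0]
(D) x^2 + 2xy + y^2: (x' + y')^2 with x' + y' = (x + y)(cosh t + sinh t) = (x + y)e^t, so it becomes (x + y)^2 e^(2t)   [not invariant for t != 0]

Only (A) x^2 - y^2 is unchanged; it is the Minkowski form preserved by Lorentz boosts, just as x^2 + y^2 is preserved by ordinary rotations.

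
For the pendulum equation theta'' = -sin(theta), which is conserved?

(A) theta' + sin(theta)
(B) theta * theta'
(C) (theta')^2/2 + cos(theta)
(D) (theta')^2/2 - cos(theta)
D

A first integral I satisfies dI/dt = 0 along every solution. Differentiate each option and use the equation of motion:
(A) d/dt[theta' + sin(theta)] = theta'' + cos(theta) theta' = -sin(theta) + theta' cos(theta), not identically 0
(B) d/dt[theta * theta'] = (theta')^2 + theta theta'' = (theta')^2 - theta sin(theta), not identically 0
(C) d/dt[(theta')^2/2 + cos(theta)] = theta' theta'' - sin(theta) theta' = -2 theta' sin(theta), not identically 0
(D) d/dt[(theta')^2/2 - cos(theta)] = theta' theta'' + sin(theta) theta' = theta'(-sin(theta)) + theta' sin(theta) = 0

Only (D) has zero time-derivative. This is the total energy: kinetic (theta')^2/2 plus potential -cos(theta).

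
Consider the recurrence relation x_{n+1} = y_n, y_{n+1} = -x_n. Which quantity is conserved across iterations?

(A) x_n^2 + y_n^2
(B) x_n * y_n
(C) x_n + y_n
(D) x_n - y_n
A

For the recurrence x_{n+1} = y_n, y_{n+1} = -x_n:

x_{n+1}^2 + y_{n+1}^2 = y_n^2 + (-x_n)^2 = x_n^2 + y_n^2
The sum of squares is conserved (like energy in a harmonic oscillator).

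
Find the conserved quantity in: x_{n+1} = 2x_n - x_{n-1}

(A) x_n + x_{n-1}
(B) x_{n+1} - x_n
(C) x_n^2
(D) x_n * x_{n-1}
B

For the recurrence x_{n+1} = 2x_n - x_{n-1}:

If x_{n+1} = 2x_n - x_{n-1}, then:
x_{n+1} - x_n = x_n - x_{n-1}
The first difference is constant throughout the sequence.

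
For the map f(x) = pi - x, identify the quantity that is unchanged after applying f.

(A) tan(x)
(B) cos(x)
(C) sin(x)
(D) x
C

For f(x) = pi - x:
sin(pi - x) = sin(x), so sine is invariant under this transformation.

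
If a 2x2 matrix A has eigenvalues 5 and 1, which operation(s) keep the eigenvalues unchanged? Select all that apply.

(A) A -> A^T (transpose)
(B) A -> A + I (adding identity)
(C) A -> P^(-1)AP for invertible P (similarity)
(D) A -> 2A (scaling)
A and C

Eigenvalues are preserved by:
1. Similarity transformations: A -> P^(-1)AP (same characteristic polynomial)
2. Transpose: A^T has the same eigenvalues as A

Eigenvalues are NOT preserved by:
- Adding identity: eigenvalues become 5+1, 1+1
- Scaling: eigenvalues become 10, 2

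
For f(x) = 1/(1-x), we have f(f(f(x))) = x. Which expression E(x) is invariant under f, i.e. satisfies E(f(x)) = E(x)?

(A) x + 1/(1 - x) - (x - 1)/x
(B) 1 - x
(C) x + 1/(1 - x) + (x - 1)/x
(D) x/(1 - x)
C

Replace x by f(x) = 1/(1 - x) in each option and simplify. As a quick numerical cross-check, also compare E(3) with E(f(3)) = E(-1/2).

(A) x + 1/(1 - x) - (x - 1)/x  ->  (1/(1 - x)) + 1/(1 - (1/(1 - x))) - ((1/(1 - x)) - 1)/(1/(1 - x)) = (x^2(1 - x) - x + (x - 1)^2)/(x(x - 1)); check: E(3) = 11/6 but E(-1/2) = -17/6.   [not invariant]
(B) 1 - x  ->  1 - (1/(1 - x)) = x/(x - 1); check: E(3) = -2 but E(-1/2) = 3/2.   [not invariant]
(C) x + 1/(1 - x) + (x - 1)/x  ->  (1/(1 - x)) + 1/(1 - (1/(1 - x))) + ((1/(1 - x)) - 1)/(1/(1 - x)), which simplifies back to x + 1/(1 - x) + (x - 1)/x; check: E(3) = 19/6, E(-1/2) = 19/6.   [invariant]
(D) x/(1 - x)  ->  (1/(1 - x))/(1 - (1/(1 - x))) = -1/x; check: E(3) = -3/2 but E(-1/2) = -1/3.   [not invariant]

Only (C) is unchanged. Indeed f(f(x)) = 1/(1 - 1/(1-x)) = (1-x)/(-x) = (x-1)/x, so E(x) = x + f(x) + f(f(x)) is the sum over the whole 3-cycle; applying f just permutes the three terms cyclically (x -> f(x) -> f(f(x)) -> x), leaving the sum unchanged.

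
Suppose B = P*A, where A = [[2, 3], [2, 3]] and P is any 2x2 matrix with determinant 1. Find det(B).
0

By the multiplicative property of determinants, det(B) = det(P*A) = det(P) * det(A) = det(A),
so the determinant is invariant under multiplication by any determinant-1 matrix; we just need det(A).

det(A) = (2)(3) - (3)(2) = 6 - 6 = 0

Therefore det(B) = 1 * 0 = 0.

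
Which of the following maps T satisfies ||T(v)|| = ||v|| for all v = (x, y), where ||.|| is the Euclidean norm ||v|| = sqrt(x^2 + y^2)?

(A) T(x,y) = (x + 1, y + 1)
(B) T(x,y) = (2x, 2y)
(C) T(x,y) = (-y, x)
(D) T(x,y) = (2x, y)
C

A transformation preserves a norm if ||T(v)|| = ||v|| for every v; a single vector where the norm changes rules an option out.

(A) T(x,y) = (x + 1, y + 1): v = (1, 0) has norm sqrt((1)^2 + (0)^2) = 1, but T(v) = (2, 1) has norm sqrt(5) -- not preserved.
(B) T(x,y) = (2x, 2y): v = (1, 0) has norm sqrt((1)^2 + (0)^2) = 1, but T(v) = (2, 0) has norm 2 -- not preserved.
(C) T(x,y) = (-y, x): preserves the norm -- it is an orthogonal map (a rotation/reflection), and (-y)^2 + (x)^2 simplifies to x^2 + y^2.
(D) T(x,y) = (2x, y): v = (1, 0) has norm sqrt((1)^2 + (0)^2) = 1, but T(v) = (2, 0) has norm 2 -- not preserved.

Therefore the answer is (C).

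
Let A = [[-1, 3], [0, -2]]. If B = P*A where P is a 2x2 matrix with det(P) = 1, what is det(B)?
2

By the multiplicative property of determinants, det(B) = det(P*A) = det(P) * det(A) = det(A),
so the determinant is invariant under multiplication by any determinant-1 matrix; we just need det(A).

det(A) = (-1)(-2) - (3)(0) = 2 - 0 = 2

Therefore det(B) = 1 * 2 = 2.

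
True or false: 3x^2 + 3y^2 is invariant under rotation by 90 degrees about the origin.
True

Applying rotation by 90 degrees: x' = x*cos(90 degrees) - y*sin(90 degrees) = -y, y' = x*sin(90 degrees) + y*cos(90 degrees) = x

Substituting into 3x^2 + 3y^2:
3(-y)^2 + 3(x)^2
= 3x^2 + 3y^2

This equals the original expression 3x^2 + 3y^2, so it IS invariant.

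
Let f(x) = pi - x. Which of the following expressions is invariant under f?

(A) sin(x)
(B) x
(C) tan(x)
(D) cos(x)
A

For f(x) = pi - x:
sin(pi - x) = sin(x), so sine is invariant under this transformation.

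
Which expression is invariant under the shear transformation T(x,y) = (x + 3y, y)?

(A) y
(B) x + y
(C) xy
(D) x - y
A

Under the shear T(x,y) = (x + 3y, y):
Substitute the transformed coordinates into each option and compare with the original:
(A) y  ->  (y) = y   [equals y: invariant]
(B) x + y  ->  (x + 3y) + (y) = x + 4y   [differs from x + y: not invariant]
(C) xy  ->  (x + 3y)(y) = xy + 3y^2   [differs from xy: not invariant]
(D) x - y  ->  (x + 3y) - (y) = x + 2y   [differs from x - y: not invariant]

Only option (A), y, is unchanged by the transformation.
A horizontal shear moves points parallel to the x-axis, so the y-coordinate (and any function of y alone) is unchanged.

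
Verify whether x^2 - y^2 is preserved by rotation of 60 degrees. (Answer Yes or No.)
No

Applying rotation by 60 degrees: x' = x*cos(60 degrees) - y*sin(60 degrees) = x/2 - sqrt(3)y/2, y' = x*sin(60 degrees) + y*cos(60 degrees) = sqrt(3)x/2 + y/2

Substituting into x^2 - y^2:
(x/2 - sqrt(3)y/2)^2 - (sqrt(3)x/2 + y/2)^2
= -x^2/2 - sqrt(3)xy + y^2/2

This differs from the original expression x^2 - y^2, so it is NOT invariant.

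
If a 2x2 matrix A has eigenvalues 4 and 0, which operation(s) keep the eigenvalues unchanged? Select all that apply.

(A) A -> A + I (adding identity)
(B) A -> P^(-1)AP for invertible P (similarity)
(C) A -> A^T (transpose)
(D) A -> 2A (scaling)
B and C

Eigenvalues are preserved by:
1. Similarity transformations: A -> P^(-1)AP (same characteristic polynomial)
2. Transpose: A^T has the same eigenvalues as A

Eigenvalues are NOT preserved by:
- Adding identity: eigenvalues become 4+1, 0+1
- Scaling: eigenvalues become 8, 0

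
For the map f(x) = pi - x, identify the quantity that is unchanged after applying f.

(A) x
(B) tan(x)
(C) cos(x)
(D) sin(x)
D

For f(x) = pi - x:
sin(pi - x) = sin(x), so sine is invariant under this transformation.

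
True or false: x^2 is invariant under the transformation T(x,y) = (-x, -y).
True

Substitute T(x,y) = (-x, -y) into the expression and compare with the original.

Original: x^2
After applying T: (-x)^2 = x^2

This is identical to the original x^2, so the expression is invariant.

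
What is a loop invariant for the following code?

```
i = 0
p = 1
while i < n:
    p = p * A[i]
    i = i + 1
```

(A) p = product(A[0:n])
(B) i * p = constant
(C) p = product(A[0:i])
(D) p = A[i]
C

A loop invariant must hold before the first iteration and be re-established by every execution of the body.

(C) p = product(A[0:i]): Initially i = 0 and p = 1 = product of the empty slice A[0:0]. If p = product(A[0:i]) holds at the top of an iteration, the body sets p to product(A[0:i]) * A[i] = product(A[0:i+1]) and then i to i+1, so the property is restored. At exit i = n, giving p = product(A[0:n]).

The other options fail:
(A) p = product(A[0:n]): false before the loop (p = 1, not the full product) -- it only becomes true at exit.
(B) i * p = constant: initially i * p = 0, but after one iteration it is 1 * A[0], which is nonzero in general.
(D) p = A[i]: after the first iteration p = A[0] but i = 1; in general p is a product of several elements, not a single one.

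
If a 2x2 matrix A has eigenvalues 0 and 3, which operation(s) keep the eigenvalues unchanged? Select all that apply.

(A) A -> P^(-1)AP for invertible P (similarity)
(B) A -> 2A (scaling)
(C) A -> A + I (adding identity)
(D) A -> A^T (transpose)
A and D

Eigenvalues are preserved by:
1. Similarity transformations: A -> P^(-1)AP (same characteristic polynomial)
2. Transpose: A^T has the same eigenvalues as A

Eigenvalues are NOT preserved by:
- Adding identity: eigenvalues become 0+1, 3+1
- Scaling: eigenvalues become 0, 6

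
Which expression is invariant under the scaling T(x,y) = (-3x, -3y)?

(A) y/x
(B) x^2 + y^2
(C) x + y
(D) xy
A

Under the uniform scaling T(x,y) = (-3x, -3y):
Substitute the transformed coordinates into each option and compare with the original:
(A) y/x  ->  (-3y)/(-3x) = y/x   [equals y/x: invariant]
(B) x^2 + y^2  ->  (-3x)^2 + (-3y)^2 = 9x^2 + 9y^2   [differs from x^2 + y^2: not invariant]
(C) x + y  ->  (-3x) + (-3y) = -3x - 3y   [differs from x + y: not invariant]
(D) xy  ->  (-3x)(-3y) = 9xy   [differs from xy: not invariant]

Only option (A), y/x, is unchanged by the transformation.
The common factor -3 cancels in a ratio of coordinates, while sums, products and sums of squares pick up factors of -3 or 9.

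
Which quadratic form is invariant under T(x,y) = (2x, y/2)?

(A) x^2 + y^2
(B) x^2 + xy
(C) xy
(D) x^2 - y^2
C

T multiplies x by 2 and divides y by 2.
Substitute the transformed coordinates into each option and compare with the original:
(A) x^2 + y^2  ->  (2x)^2 + (y/2)^2 = 4x^2 + y^2/4   [differs from x^2 + y^2: not invariant]
(B) x^2 + xy  ->  (2x)^2 + (2x)(y/2) = 4x^2 + xy   [differs from x^2 + xy: not invariant]
(C) xy  ->  (2x)(y/2) = xy   [equals xy: invariant]
(D) x^2 - y^2  ->  (2x)^2 - (y/2)^2 = 4x^2 - y^2/4   [differs from x^2 - y^2: not invariant]

Only option (C), xy, is unchanged by the transformation.
The factors 2 and 1/2 cancel only in the pure product xy.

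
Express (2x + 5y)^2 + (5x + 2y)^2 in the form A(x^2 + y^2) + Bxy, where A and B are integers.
29(x^2 + y^2) + 40xy

Expanding: (2x + 5y)^2 = 4x^2 + 20xy + 25y^2
(5x + 2y)^2 = 25x^2 + 20xy + 4y^2
Sum = (4+25)(x^2+y^2) + 40xy = 29(x^2 + y^2) + 40xy
This is symmetric in x and y.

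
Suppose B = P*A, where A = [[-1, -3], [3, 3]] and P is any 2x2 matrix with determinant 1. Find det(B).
6

By the multiplicative property of determinants, det(B) = det(P*A) = det(P) * det(A) = det(A),
so the determinant is invariant under multiplication by any determinant-1 matrix; we just need det(A).

det(A) = (-1)(3) - (-3)(3) = -3 - (-9) = 6

Therefore det(B) = 1 * 6 = 6.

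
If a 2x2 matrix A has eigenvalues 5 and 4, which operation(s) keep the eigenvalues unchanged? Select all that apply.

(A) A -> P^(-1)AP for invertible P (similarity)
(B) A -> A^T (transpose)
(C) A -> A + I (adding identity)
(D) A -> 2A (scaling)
A and B

Eigenvalues are preserved by:
1. Similarity transformations: A -> P^(-1)AP (same characteristic polynomial)
2. Transpose: A^T has the same eigenvalues as A

Eigenvalues are NOT preserved by:
- Adding identity: eigenvalues become 5+1, 4+1
- Scaling: eigenvalues become 10, 8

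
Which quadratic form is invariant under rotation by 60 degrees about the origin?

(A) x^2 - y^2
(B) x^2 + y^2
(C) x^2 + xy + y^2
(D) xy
B

Rotation by 60 degrees sends (x, y) to (x/2 - sqrt(3)y/2, sqrt(3)x/2 + y/2).
Substitute the transformed coordinates into each option and compare with the original:
(A) x^2 - y^2  ->  (x/2 - sqrt(3)y/2)^2 - (sqrt(3)x/2 + y/2)^2 = -x^2/2 - sqrt(3)xy + y^2/2   [differs from x^2 - y^2: not invariant]
(B) x^2 + y^2  ->  (x/2 - sqrt(3)y/2)^2 + (sqrt(3)x/2 + y/2)^2 = x^2 + y^2   [equals x^2 + y^2: invariant]
(C) x^2 + xy + y^2  ->  (x/2 - sqrt(3)y/2)^2 + (x/2 - sqrt(3)y/2)(sqrt(3)x/2 + y/2) + (sqrt(3)x/2 + y/2)^2 = sqrt(3)x^2/4 + x^2 - xy/2 - sqrt(3)y^2/4 + y^2   [differs from x^2 + xy + y^2: not invariant]
(D) xy  ->  (x/2 - sqrt(3)y/2)(sqrt(3)x/2 + y/2) = sqrt(3)x^2/4 - xy/2 - sqrt(3)y^2/4   [differs from xy: not invariant]

Only option (B), x^2 + y^2, is unchanged by the transformation.
x^2 + y^2 is the squared distance from the origin, which rotations preserve.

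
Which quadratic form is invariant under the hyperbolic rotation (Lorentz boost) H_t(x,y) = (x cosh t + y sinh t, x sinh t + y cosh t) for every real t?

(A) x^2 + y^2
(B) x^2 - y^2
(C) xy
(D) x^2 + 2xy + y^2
B

Write x' = x cosh t + y sinh t, y' = x sinh t + y cosh t and substitute into each option:
(A) x^2 + y^2: (x cosh t + y sinh t)^2 + (x sinh t + y cosh t)^2 = (x^2 + y^2)(cosh^2 t + sinh^2 t) + 4xy sinh t cosh t = (x^2 + y^2) cosh 2t + 2xy sinh 2t   [not invariant for t != 0]
(B) x^2 - y^2: (x cosh t + y sinh t)^2 - (x sinh t + y cosh t)^2 = x^2(cosh^2 t - sinh^2 t) + 2xy(cosh t sinh t - sinh t cosh t) + y^2(sinh^2 t - cosh^2 t) = x^2 - y^2   [invariant, using cosh^2 t - sinh^2 t = 1]
(C) xy: (x cosh t + y sinh t)(x sinh t + y cosh t) = xy(cosh^2 t + sinh^2 t) + (x^2 + y^2) sinh t cosh t = xy cosh 2t + (x^2 + y^2)(sinh 2t)/2   [not invariant for t != 0]
(D) x^2 + 2xy + y^2: (x' + y')^2 with x' + y' = (x + y)(cosh t + sinh t) = (x + y)e^t, so it becomes (x + y)^2 e^(2t)   [not invariant for t != 0]

Only (B) x^2 - y^2 is unchanged; it is the Minkowski form preserved by Lorentz boosts, just as x^2 + y^2 is preserved by ordinary rotations.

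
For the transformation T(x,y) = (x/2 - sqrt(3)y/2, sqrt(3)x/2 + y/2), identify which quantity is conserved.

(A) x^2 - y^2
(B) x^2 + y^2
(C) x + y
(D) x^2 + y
B

An expression E(x,y) is invariant under T if E(T(x,y)) = E(x,y). Here T(x,y) = (x/2 - sqrt(3)y/2, sqrt(3)x/2 + y/2).
Substitute the transformed coordinates into each option and compare with the original:
(A) x^2 - y^2  ->  (x/2 - sqrt(3)y/2)^2 - (sqrt(3)x/2 + y/2)^2 = -x^2/2 - sqrt(3)xy + y^2/2   [differs from x^2 - y^2: not invariant]
(B) x^2 + y^2  ->  (x/2 - sqrt(3)y/2)^2 + (sqrt(3)x/2 + y/2)^2 = x^2 + y^2   [equals x^2 + y^2: invariant]
(C) x + y  ->  (x/2 - sqrt(3)y/2) + (sqrt(3)x/2 + y/2) = x/2 + sqrt(3)x/2 - sqrt(3)y/2 + y/2   [differs from x + y: not invariant]
(D) x^2 + y  ->  (x/2 - sqrt(3)y/2)^2 + (sqrt(3)x/2 + y/2) = x^2/4 - sqrt(3)xy/2 + sqrt(3)x/2 + 3y^2/4 + y/2   [differs from x^2 + y: not invariant]

Only option (B), x^2 + y^2, is unchanged by the transformation.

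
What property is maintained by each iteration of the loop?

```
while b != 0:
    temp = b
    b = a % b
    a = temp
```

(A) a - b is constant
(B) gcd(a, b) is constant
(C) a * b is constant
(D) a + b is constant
B

A loop invariant must hold before the first iteration and be re-established by every execution of the body.

(B) gcd(a, b) is constant: One iteration replaces (a, b) by (b, a mod b). Since a mod b = a - q*b for an integer q, any common divisor of a and b divides b and a mod b, and conversely; hence gcd(b, a mod b) = gcd(a, b). For instance (17, 5) -> (5, 2) keeps gcd = 1. At exit b = 0 and a = gcd of the original inputs.

The other options fail:
(A) a - b is constant: e.g. (a, b) = (17, 5) -> (5, 2): the difference goes from 12 to 3.
(C) a * b is constant: e.g. (a, b) = (17, 5) -> (5, 2): the product goes from 85 to 10.
(D) a + b is constant: e.g. (a, b) = (17, 5) -> (5, 2): the sum goes from 22 to 7.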